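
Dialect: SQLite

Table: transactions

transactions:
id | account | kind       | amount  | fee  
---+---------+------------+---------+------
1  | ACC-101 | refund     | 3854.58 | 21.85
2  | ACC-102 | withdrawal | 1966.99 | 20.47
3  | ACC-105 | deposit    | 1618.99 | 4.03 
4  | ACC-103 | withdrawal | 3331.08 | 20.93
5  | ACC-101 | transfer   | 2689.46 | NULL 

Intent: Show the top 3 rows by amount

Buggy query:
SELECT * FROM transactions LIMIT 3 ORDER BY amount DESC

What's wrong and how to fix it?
Bug: ORDER BY cannot follow LIMIT; LIMIT is the final clause

Fix: Sort with ORDER BY, then apply LIMIT

Corrected query:
SELECT * FROM transactions ORDER BY amount DESC LIMIT 3

Result:
id | account | kind       | amount  | fee  
---+---------+------------+---------+------
1  | ACC-101 | refund     | 3854.58 | 21.85
4  | ACC-103 | withdrawal | 3331.08 | 20.93
5  | ACC-101 | transfer   | 2689.46 | NULL 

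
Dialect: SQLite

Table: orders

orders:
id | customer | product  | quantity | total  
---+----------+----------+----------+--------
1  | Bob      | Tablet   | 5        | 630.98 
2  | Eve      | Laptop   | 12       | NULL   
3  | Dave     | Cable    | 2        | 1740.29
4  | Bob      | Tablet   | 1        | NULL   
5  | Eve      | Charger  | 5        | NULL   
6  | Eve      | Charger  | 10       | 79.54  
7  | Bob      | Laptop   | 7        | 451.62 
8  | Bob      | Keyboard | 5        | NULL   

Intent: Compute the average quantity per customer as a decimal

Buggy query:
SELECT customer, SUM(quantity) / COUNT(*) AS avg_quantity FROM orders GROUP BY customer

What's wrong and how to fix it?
Bug: SUM(quantity) and COUNT(*) are both integers; the division truncates the fractional part

Fix: Multiply by 1.0 (or CAST to REAL) to force floating-point division

Corrected query:
SELECT customer, SUM(quantity) * 1.0 / COUNT(*) AS avg_quantity FROM orders GROUP BY customer

Result:
customer | avg_quantity
---------+-------------
Bob      | 4.5         
Dave     | 2           
Eve      | 9           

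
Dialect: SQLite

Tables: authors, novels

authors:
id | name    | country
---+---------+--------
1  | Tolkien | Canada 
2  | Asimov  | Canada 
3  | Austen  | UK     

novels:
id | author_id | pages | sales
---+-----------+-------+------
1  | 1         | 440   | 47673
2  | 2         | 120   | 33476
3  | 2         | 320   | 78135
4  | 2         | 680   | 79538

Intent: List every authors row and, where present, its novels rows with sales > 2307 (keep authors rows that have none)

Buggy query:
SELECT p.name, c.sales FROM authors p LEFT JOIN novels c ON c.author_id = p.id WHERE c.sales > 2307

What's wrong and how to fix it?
Bug: Filtering c.sales in WHERE discards the NULL rows produced by LEFT JOIN, turning it into an inner join

Fix: Move the right-table condition into the ON clause so unmatched parents are kept

Corrected query:
SELECT p.name, c.sales FROM authors p LEFT JOIN novels c ON c.author_id = p.id AND c.sales > 2307

Result:
name    | sales
--------+------
Tolkien | 47673
Asimov  | 33476
Asimov  | 78135
Asimov  | 79538
Austen  | NULL 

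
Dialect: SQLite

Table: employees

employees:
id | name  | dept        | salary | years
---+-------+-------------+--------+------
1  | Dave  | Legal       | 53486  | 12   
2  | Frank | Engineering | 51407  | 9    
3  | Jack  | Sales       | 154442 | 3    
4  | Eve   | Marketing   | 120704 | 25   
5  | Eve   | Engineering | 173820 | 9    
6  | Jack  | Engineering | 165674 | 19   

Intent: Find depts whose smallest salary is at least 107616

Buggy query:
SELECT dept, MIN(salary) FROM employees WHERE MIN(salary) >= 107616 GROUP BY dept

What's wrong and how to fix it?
Bug: Aggregates like MIN are computed per group after WHERE runs

Fix: Replace WHERE with HAVING after the GROUP BY

Corrected query:
SELECT dept, MIN(salary) FROM employees GROUP BY dept HAVING MIN(salary) >= 107616

Result:
dept      | MIN(salary)
----------+------------
Marketing | 120704     
Sales     | 154442     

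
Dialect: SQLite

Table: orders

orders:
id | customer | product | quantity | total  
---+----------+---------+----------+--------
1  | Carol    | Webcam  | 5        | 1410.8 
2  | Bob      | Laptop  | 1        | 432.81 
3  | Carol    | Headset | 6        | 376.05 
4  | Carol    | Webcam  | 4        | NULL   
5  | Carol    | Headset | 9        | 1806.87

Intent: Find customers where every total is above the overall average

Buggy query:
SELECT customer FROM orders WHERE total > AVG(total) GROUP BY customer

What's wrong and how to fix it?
Bug: AVG() is an aggregate; it can't sit directly in WHERE

Fix: Use a subquery for AVG and a HAVING MIN(...) filter so the condition holds for every row in the group

Corrected query:
SELECT customer FROM orders GROUP BY customer HAVING MIN(total) > (SELECT AVG(total) FROM orders)

Result:
(no rows)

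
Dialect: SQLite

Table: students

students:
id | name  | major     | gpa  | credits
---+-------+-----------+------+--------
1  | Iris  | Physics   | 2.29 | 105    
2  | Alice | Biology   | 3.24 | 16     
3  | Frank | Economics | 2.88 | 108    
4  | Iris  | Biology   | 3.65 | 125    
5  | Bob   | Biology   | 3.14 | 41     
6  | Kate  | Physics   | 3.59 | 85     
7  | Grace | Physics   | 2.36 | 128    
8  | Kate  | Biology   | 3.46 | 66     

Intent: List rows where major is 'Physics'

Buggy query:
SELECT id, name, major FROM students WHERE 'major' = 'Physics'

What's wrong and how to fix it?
Bug: 'major' in single quotes is a string literal, not the column; the comparison is literal-vs-literal and never true

Fix: Remove the quotes around the column name (or use double quotes for an identifier)

Corrected query:
SELECT id, name, major FROM students WHERE major = 'Physics'

Result:
id | name  | major  
---+-------+--------
1  | Iris  | Physics
6  | Kate  | Physics
7  | Grace | Physics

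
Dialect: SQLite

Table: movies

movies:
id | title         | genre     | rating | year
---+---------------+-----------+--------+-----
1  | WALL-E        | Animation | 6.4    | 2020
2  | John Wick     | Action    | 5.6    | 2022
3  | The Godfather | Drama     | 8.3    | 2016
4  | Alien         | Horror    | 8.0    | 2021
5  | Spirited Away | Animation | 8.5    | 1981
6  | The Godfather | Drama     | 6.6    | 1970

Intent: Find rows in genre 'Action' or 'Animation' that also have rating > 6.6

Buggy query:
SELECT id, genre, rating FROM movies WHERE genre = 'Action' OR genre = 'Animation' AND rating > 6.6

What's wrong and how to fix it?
Bug: AND binds tighter than OR, so this parses as genre = 'Action' OR (genre = 'Animation' AND rating > 6.6)

Fix: Add parentheses around the OR so the AND applies to both alternatives

Corrected query:
SELECT id, genre, rating FROM movies WHERE (genre = 'Action' OR genre = 'Animation') AND rating > 6.6

Result:
id | genre     | rating
---+-----------+-------
5  | Animation | 8.5   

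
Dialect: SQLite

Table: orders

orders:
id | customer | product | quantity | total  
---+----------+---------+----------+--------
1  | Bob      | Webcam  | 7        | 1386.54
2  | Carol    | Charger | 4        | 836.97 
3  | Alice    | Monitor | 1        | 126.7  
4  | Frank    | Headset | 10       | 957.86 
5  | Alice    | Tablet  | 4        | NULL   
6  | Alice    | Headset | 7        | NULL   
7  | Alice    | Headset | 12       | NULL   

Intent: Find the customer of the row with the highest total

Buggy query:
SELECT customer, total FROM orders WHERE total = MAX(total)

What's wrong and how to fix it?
Bug: WHERE is evaluated per row; an aggregate over the whole table isn't defined there

Fix: Use a subquery: WHERE total = (SELECT MAX(total) FROM orders)

Corrected query:
SELECT customer, total FROM orders WHERE total = (SELECT MAX(total) FROM orders)

Result:
customer | total  
---------+--------
Bob      | 1386.54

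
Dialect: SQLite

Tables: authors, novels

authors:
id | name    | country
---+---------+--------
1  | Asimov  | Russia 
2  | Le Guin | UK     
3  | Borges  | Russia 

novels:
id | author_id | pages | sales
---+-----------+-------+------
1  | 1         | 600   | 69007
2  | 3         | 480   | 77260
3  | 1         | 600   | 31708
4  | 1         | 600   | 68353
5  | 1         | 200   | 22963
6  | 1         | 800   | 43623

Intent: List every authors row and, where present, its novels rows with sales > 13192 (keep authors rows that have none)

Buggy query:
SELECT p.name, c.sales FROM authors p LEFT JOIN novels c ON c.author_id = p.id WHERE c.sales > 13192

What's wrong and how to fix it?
Bug: A WHERE condition on the right-hand table after LEFT JOIN drops unmatched parents

Fix: Put 'c.sales > 13192' in the JOIN's ON clause instead of WHERE

Corrected query:
SELECT p.name, c.sales FROM authors p LEFT JOIN novels c ON c.author_id = p.id AND c.sales > 13192

Result:
name    | sales
--------+------
Asimov  | 22963
Asimov  | 31708
Asimov  | 43623
Asimov  | 68353
Asimov  | 69007
Le Guin | NULL 
Borges  | 77260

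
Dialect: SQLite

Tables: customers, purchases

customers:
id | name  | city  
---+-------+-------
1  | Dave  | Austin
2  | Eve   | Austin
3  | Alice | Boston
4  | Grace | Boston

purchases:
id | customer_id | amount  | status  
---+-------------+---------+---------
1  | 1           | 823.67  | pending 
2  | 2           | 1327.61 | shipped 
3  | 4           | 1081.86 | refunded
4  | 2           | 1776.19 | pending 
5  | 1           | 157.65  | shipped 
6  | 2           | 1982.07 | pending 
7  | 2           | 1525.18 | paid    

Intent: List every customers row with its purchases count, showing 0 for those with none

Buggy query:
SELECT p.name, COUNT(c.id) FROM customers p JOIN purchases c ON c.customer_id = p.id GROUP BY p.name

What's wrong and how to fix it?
Bug: An inner join excludes parents with zero children

Fix: Switch to LEFT JOIN to retain unmatched parent rows

Corrected query:
SELECT p.name, COUNT(c.id) FROM customers p LEFT JOIN purchases c ON c.customer_id = p.id GROUP BY p.name

Result:
name  | COUNT(c.id)
------+------------
Alice | 0          
Dave  | 2          
Eve   | 4          
Grace | 1          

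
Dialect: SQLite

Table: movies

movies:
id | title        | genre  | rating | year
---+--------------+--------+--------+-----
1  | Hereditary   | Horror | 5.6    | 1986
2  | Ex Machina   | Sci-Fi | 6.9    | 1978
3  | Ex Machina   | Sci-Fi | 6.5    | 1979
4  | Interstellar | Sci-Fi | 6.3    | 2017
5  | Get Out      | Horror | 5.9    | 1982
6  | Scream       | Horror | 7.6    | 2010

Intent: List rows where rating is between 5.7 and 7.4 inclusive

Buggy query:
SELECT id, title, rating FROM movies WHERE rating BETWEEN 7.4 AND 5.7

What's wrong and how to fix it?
Bug: The bounds are reversed; BETWEEN a AND b requires a <= b to match anything

Fix: Swap the bounds so the smaller value comes first

Corrected query:
SELECT id, title, rating FROM movies WHERE rating BETWEEN 5.7 AND 7.4

Result:
id | title        | rating
---+--------------+-------
2  | Ex Machina   | 6.9   
3  | Ex Machina   | 6.5   
4  | Interstellar | 6.3   
5  | Get Out      | 5.9   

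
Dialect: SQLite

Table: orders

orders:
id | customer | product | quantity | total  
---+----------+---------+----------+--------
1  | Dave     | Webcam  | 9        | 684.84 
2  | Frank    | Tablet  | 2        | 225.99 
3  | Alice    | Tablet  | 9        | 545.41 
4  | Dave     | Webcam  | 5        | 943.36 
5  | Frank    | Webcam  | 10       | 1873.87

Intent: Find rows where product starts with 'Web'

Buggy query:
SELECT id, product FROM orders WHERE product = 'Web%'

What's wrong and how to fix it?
Bug: Wildcards only work with LIKE; '=' treats '%' as a literal character

Fix: Replace '=' with LIKE so 'Web%' is treated as a pattern

Corrected query:
SELECT id, product FROM orders WHERE product LIKE 'Web%'

Result:
id | product
---+--------
1  | Webcam 
4  | Webcam 
5  | Webcam 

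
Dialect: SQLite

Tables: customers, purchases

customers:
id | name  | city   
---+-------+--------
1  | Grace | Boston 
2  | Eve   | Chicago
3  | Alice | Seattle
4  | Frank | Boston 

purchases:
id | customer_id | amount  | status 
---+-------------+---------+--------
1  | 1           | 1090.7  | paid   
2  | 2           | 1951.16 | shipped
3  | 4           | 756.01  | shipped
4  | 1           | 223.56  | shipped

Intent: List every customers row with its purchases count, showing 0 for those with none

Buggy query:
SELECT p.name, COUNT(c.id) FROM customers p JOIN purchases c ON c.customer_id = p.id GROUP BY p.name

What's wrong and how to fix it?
Bug: INNER JOIN drops customers rows that have no matching purchases rows

Fix: Use LEFT JOIN so parents without children still appear (COUNT(c.id) gives 0)

Corrected query:
SELECT p.name, COUNT(c.id) FROM customers p LEFT JOIN purchases c ON c.customer_id = p.id GROUP BY p.name

Result:
name  | COUNT(c.id)
------+------------
Alice | 0          
Eve   | 1          
Frank | 1          
Grace | 2          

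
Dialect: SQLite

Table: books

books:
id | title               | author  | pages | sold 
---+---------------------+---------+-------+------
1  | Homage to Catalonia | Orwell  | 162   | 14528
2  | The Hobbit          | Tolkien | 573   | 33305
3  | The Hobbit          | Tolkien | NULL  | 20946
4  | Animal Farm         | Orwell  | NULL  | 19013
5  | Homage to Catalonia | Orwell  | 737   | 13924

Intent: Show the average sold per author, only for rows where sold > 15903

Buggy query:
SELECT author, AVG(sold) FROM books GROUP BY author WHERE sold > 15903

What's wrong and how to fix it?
Bug: WHERE cannot follow GROUP BY

Fix: Place WHERE between FROM and GROUP BY

Corrected query:
SELECT author, AVG(sold) FROM books WHERE sold > 15903 GROUP BY author

Result:
author  | AVG(sold)
--------+----------
Orwell  | 19013    
Tolkien | 27125.5  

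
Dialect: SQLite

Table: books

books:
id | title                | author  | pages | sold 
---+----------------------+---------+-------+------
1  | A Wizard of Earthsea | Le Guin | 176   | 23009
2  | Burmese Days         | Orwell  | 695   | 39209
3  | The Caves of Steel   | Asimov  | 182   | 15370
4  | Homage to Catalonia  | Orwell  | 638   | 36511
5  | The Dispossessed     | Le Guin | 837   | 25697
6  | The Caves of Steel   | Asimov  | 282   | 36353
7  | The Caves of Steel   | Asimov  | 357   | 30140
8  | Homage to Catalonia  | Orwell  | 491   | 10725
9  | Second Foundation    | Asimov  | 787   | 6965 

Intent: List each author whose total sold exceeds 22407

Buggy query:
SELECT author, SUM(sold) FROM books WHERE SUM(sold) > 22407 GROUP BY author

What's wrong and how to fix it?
Bug: SUM(sold) is an aggregate, but WHERE filters rows before aggregation

Fix: Move the aggregate condition to a HAVING clause

Corrected query:
SELECT author, SUM(sold) FROM books GROUP BY author HAVING SUM(sold) > 22407

Result:
author  | SUM(sold)
--------+----------
Asimov  | 88828    
Le Guin | 48706    
Orwell  | 86445    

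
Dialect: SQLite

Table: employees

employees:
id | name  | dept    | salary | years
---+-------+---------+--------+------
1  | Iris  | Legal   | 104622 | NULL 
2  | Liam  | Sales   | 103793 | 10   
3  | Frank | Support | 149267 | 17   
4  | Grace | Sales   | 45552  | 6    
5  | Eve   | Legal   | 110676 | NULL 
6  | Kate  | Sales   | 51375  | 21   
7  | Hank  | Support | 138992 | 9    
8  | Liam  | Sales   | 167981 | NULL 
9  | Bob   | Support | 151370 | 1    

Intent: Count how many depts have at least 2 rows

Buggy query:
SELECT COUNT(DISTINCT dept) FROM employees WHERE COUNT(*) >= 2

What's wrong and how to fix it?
Bug: WHERE filters individual rows, not groups, so a group-level COUNT is invalid there

Fix: Use a subquery that GROUPs and filters with HAVING, then count its rows

Corrected query:
SELECT COUNT(*) FROM (SELECT dept FROM employees GROUP BY dept HAVING COUNT(*) >= 2)

Result:
COUNT(*)
--------
3       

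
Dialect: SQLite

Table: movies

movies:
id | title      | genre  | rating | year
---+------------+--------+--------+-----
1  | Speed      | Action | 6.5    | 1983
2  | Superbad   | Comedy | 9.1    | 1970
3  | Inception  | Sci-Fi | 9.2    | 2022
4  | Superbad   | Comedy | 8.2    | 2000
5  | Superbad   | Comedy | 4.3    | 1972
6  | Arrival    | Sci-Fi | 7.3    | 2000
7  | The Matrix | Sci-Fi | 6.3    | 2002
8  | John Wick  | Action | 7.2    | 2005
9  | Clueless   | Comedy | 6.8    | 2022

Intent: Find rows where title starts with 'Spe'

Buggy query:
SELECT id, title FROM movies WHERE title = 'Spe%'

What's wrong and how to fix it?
Bug: Wildcards only work with LIKE; '=' treats '%' as a literal character

Fix: Replace '=' with LIKE so 'Spe%' is treated as a pattern

Corrected query:
SELECT id, title FROM movies WHERE title LIKE 'Spe%'

Result:
id | title
---+------
1  | Speed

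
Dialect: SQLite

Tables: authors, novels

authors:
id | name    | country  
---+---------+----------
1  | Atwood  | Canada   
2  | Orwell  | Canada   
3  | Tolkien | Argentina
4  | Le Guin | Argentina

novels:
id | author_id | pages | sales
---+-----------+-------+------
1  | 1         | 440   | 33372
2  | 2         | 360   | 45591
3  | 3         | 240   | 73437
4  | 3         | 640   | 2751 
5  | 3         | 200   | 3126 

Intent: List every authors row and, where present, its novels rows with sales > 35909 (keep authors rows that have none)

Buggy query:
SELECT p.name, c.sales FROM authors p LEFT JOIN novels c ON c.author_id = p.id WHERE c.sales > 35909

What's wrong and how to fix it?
Bug: A WHERE condition on the right-hand table after LEFT JOIN drops unmatched parents

Fix: Move the right-table condition into the ON clause so unmatched parents are kept

Corrected query:
SELECT p.name, c.sales FROM authors p LEFT JOIN novels c ON c.author_id = p.id AND c.sales > 35909

Result:
name    | sales
--------+------
Atwood  | NULL 
Orwell  | 45591
Tolkien | 73437
Le Guin | NULL 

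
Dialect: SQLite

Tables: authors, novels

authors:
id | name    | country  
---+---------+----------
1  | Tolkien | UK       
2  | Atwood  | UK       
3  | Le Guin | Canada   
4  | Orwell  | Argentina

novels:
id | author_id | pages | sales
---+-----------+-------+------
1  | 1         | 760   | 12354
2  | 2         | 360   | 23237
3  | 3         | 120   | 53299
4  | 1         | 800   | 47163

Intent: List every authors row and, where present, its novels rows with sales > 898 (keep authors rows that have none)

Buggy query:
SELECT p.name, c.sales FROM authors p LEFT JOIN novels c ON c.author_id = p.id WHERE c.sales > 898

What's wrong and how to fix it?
Bug: A WHERE condition on the right-hand table after LEFT JOIN drops unmatched parents

Fix: Move the right-table condition into the ON clause so unmatched parents are kept

Corrected query:
SELECT p.name, c.sales FROM authors p LEFT JOIN novels c ON c.author_id = p.id AND c.sales > 898

Result:
name    | sales
--------+------
Tolkien | 12354
Tolkien | 47163
Atwood  | 23237
Le Guin | 53299
Orwell  | NULL 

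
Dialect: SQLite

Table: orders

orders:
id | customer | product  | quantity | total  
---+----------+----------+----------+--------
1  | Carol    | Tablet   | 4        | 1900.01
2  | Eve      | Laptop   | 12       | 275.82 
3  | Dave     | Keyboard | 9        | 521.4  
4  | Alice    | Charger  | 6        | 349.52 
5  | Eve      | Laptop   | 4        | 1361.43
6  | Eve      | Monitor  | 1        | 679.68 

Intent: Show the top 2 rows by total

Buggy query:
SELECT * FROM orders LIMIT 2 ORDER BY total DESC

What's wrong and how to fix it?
Bug: ORDER BY cannot follow LIMIT; LIMIT is the final clause

Fix: Sort with ORDER BY, then apply LIMIT

Corrected query:
SELECT * FROM orders ORDER BY total DESC LIMIT 2

Result:
id | customer | product | quantity | total  
---+----------+---------+----------+--------
1  | Carol    | Tablet  | 4        | 1900.01
5  | Eve      | Laptop  | 4        | 1361.43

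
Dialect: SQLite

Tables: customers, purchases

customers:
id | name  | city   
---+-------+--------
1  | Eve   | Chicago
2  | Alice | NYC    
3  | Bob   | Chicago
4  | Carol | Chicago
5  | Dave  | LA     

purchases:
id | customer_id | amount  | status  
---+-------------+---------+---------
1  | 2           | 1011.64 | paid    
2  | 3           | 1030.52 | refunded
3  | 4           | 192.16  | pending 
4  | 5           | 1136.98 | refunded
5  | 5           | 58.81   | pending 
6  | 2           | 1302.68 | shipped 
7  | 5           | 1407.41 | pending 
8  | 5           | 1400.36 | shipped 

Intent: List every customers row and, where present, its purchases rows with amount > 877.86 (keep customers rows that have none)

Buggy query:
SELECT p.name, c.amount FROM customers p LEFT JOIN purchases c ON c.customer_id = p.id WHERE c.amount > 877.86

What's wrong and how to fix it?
Bug: A WHERE condition on the right-hand table after LEFT JOIN drops unmatched parents

Fix: Put 'c.amount > 877.86' in the JOIN's ON clause instead of WHERE

Corrected query:
SELECT p.name, c.amount FROM customers p LEFT JOIN purchases c ON c.customer_id = p.id AND c.amount > 877.86

Result:
name  | amount 
------+--------
Eve   | NULL   
Alice | 1011.64
Alice | 1302.68
Bob   | 1030.52
Carol | NULL   
Dave  | 1136.98
Dave  | 1400.36
Dave  | 1407.41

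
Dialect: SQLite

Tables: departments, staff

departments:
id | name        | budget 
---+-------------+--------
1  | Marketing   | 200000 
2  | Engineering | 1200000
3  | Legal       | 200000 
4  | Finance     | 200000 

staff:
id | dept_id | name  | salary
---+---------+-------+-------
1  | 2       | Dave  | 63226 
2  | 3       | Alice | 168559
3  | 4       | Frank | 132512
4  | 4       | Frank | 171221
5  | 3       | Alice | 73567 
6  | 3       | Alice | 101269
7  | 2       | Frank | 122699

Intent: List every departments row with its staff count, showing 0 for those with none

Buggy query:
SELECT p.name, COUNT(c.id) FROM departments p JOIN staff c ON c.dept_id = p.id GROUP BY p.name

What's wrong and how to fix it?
Bug: An inner join excludes parents with zero children

Fix: Switch to LEFT JOIN to retain unmatched parent rows

Corrected query:
SELECT p.name, COUNT(c.id) FROM departments p LEFT JOIN staff c ON c.dept_id = p.id GROUP BY p.name

Result:
name        | COUNT(c.id)
------------+------------
Engineering | 2          
Finance     | 2          
Legal       | 3          
Marketing   | 0          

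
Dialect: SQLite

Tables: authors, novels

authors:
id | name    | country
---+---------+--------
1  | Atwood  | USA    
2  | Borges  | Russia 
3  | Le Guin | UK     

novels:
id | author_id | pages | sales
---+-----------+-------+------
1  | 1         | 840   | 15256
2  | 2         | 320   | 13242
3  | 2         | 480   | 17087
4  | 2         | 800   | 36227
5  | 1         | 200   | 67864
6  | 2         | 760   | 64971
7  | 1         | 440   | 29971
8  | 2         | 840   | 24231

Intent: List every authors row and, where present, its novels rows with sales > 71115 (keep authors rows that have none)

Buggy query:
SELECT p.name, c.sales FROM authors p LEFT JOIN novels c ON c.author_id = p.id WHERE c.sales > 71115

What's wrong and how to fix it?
Bug: Filtering c.sales in WHERE discards the NULL rows produced by LEFT JOIN, turning it into an inner join

Fix: Move the right-table condition into the ON clause so unmatched parents are kept

Corrected query:
SELECT p.name, c.sales FROM authors p LEFT JOIN novels c ON c.author_id = p.id AND c.sales > 71115

Result:
name    | sales
--------+------
Atwood  | NULL 
Borges  | NULL 
Le Guin | NULL 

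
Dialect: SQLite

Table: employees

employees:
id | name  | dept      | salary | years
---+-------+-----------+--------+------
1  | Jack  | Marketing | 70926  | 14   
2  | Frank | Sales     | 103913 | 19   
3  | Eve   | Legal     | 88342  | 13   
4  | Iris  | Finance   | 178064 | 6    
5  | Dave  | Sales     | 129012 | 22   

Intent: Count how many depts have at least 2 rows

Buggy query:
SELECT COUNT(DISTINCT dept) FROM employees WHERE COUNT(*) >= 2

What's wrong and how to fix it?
Bug: COUNT(*) cannot appear in WHERE; the per-group count doesn't exist yet

Fix: Group first with HAVING COUNT(*) >= 2, then COUNT the resulting groups

Corrected query:
SELECT COUNT(*) FROM (SELECT dept FROM employees GROUP BY dept HAVING COUNT(*) >= 2)

Result:
COUNT(*)
--------
1       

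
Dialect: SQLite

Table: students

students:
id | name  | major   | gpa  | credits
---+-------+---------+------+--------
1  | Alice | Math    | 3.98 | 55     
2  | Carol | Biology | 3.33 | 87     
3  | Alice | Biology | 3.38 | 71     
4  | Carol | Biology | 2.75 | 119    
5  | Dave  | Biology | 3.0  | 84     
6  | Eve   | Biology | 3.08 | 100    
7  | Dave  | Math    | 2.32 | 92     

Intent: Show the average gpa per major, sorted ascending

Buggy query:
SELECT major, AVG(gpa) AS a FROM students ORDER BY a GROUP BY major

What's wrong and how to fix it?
Bug: GROUP BY must precede ORDER BY

Fix: Reorder: SELECT … FROM … GROUP BY … ORDER BY …

Corrected query:
SELECT major, AVG(gpa) AS a FROM students GROUP BY major ORDER BY a

Result:
major   | a    
--------+------
Biology | 3.108
Math    | 3.15 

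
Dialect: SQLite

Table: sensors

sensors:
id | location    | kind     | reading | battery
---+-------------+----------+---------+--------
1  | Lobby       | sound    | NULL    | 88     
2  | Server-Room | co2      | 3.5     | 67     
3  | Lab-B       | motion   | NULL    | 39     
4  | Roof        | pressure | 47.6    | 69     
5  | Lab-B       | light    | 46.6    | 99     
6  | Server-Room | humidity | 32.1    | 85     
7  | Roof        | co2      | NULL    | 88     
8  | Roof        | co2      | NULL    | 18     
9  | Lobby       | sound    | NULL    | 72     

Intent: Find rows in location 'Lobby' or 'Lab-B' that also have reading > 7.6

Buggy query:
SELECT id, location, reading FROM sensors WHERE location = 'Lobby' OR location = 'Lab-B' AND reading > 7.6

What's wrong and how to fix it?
Bug: Without parentheses, AND is evaluated before OR, so the reading filter only applies to the 'Lab-B' branch

Fix: Group the OR with parentheses (or use IN), then AND the threshold

Corrected query:
SELECT id, location, reading FROM sensors WHERE (location = 'Lobby' OR location = 'Lab-B') AND reading > 7.6

Result:
id | location | reading
---+----------+--------
5  | Lab-B    | 46.6   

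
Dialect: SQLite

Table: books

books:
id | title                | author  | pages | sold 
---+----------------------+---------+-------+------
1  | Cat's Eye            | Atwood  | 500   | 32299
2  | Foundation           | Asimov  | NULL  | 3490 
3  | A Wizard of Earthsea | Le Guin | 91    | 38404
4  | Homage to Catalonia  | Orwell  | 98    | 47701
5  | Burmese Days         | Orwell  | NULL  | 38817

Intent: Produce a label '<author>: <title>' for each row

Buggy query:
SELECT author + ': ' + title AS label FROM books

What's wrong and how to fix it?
Bug: SQLite uses || for string concatenation; + coerces text to numbers (yielding 0)

Fix: Replace + with || to concatenate text

Corrected query:
SELECT author || ': ' || title AS label FROM books

Result:
label                        
-----------------------------
Atwood: Cat's Eye            
Asimov: Foundation           
Le Guin: A Wizard of Earthsea
Orwell: Homage to Catalonia  
Orwell: Burmese Days         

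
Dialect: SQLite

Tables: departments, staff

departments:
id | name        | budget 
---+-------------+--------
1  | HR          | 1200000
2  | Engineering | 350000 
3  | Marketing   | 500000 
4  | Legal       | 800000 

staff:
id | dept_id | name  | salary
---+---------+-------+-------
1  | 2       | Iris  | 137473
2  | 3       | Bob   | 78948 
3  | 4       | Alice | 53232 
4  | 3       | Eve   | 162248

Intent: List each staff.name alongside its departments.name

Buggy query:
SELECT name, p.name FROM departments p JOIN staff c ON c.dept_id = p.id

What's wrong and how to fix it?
Bug: Both tables have a 'name' column; the unqualified reference is ambiguous

Fix: Prefix ambiguous columns with the table alias

Corrected query:
SELECT c.name, p.name FROM departments p JOIN staff c ON c.dept_id = p.id

Result:
name  | name       
------+------------
Iris  | Engineering
Bob   | Marketing  
Alice | Legal      
Eve   | Marketing  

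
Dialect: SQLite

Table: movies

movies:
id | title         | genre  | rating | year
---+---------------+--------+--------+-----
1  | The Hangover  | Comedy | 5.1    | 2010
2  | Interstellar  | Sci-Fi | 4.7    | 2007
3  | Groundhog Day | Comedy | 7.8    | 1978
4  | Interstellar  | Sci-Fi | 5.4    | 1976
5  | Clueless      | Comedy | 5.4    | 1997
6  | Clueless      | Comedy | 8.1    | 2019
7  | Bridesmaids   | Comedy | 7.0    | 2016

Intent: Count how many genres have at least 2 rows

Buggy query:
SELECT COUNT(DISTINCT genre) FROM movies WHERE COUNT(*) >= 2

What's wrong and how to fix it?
Bug: COUNT(*) cannot appear in WHERE; the per-group count doesn't exist yet

Fix: Group first with HAVING COUNT(*) >= 2, then COUNT the resulting groups

Corrected query:
SELECT COUNT(*) FROM (SELECT genre FROM movies GROUP BY genre HAVING COUNT(*) >= 2)

Result:
COUNT(*)
--------
2       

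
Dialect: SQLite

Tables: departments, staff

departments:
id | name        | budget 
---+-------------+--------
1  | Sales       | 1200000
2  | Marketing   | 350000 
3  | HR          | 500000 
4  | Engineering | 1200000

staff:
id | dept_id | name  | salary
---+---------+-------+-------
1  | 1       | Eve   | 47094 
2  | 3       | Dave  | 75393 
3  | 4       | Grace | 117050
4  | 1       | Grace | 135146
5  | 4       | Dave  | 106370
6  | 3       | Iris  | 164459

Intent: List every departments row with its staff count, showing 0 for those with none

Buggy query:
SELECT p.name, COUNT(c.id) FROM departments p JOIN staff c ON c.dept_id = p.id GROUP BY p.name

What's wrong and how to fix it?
Bug: INNER JOIN drops departments rows that have no matching staff rows

Fix: Switch to LEFT JOIN to retain unmatched parent rows

Corrected query:
SELECT p.name, COUNT(c.id) FROM departments p LEFT JOIN staff c ON c.dept_id = p.id GROUP BY p.name

Result:
name        | COUNT(c.id)
------------+------------
Engineering | 2          
HR          | 2          
Marketing   | 0          
Sales       | 2          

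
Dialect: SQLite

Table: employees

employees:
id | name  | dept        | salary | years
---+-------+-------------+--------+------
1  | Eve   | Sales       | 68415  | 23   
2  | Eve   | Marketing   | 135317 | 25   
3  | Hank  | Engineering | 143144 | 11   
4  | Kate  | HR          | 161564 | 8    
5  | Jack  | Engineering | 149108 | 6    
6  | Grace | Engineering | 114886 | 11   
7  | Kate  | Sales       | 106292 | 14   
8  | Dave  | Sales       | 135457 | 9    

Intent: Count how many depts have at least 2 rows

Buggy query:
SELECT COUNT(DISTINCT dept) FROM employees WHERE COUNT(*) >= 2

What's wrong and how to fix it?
Bug: COUNT(*) cannot appear in WHERE; the per-group count doesn't exist yet

Fix: Group first with HAVING COUNT(*) >= 2, then COUNT the resulting groups

Corrected query:
SELECT COUNT(*) FROM (SELECT dept FROM employees GROUP BY dept HAVING COUNT(*) >= 2)

Result:
COUNT(*)
--------
2       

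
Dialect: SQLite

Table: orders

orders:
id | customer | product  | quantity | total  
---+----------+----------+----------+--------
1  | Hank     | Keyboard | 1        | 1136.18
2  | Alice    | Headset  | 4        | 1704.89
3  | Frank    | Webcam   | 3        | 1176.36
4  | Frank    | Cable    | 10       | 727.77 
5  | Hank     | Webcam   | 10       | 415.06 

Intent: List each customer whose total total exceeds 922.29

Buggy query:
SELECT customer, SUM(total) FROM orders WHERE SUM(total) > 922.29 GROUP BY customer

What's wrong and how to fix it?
Bug: WHERE runs before GROUP BY, so aggregates aren't available there

Fix: Move the aggregate condition to a HAVING clause

Corrected query:
SELECT customer, SUM(total) FROM orders GROUP BY customer HAVING SUM(total) > 922.29

Result:
customer | SUM(total)
---------+-----------
Alice    | 1704.89   
Frank    | 1904.13   
Hank     | 1551.24   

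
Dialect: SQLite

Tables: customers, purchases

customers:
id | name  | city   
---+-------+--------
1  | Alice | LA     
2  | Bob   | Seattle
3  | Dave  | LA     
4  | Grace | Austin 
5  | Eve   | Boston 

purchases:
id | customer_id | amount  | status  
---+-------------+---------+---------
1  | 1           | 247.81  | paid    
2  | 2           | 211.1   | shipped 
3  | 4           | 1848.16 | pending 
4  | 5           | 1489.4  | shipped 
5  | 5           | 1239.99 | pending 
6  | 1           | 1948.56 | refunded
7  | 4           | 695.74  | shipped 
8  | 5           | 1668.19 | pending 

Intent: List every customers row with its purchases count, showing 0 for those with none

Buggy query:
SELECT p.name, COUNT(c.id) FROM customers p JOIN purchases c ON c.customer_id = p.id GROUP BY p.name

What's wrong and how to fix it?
Bug: INNER JOIN drops customers rows that have no matching purchases rows

Fix: Use LEFT JOIN so parents without children still appear (COUNT(c.id) gives 0)

Corrected query:
SELECT p.name, COUNT(c.id) FROM customers p LEFT JOIN purchases c ON c.customer_id = p.id GROUP BY p.name

Result:
name  | COUNT(c.id)
------+------------
Alice | 2          
Bob   | 1          
Dave  | 0          
Eve   | 3          
Grace | 2          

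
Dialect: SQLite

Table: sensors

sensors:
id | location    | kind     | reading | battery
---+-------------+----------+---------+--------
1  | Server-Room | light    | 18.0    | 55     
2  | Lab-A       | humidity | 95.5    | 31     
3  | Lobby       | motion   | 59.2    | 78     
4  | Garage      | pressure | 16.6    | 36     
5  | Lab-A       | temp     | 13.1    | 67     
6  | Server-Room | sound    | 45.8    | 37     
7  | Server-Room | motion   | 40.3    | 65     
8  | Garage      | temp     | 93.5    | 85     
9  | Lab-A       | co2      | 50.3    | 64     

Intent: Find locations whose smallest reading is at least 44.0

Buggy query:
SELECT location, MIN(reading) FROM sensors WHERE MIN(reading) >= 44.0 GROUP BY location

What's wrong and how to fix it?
Bug: MIN() in WHERE is a misuse of aggregate

Fix: Replace WHERE with HAVING after the GROUP BY

Corrected query:
SELECT location, MIN(reading) FROM sensors GROUP BY location HAVING MIN(reading) >= 44.0

Result:
location | MIN(reading)
---------+-------------
Lobby    | 59.2        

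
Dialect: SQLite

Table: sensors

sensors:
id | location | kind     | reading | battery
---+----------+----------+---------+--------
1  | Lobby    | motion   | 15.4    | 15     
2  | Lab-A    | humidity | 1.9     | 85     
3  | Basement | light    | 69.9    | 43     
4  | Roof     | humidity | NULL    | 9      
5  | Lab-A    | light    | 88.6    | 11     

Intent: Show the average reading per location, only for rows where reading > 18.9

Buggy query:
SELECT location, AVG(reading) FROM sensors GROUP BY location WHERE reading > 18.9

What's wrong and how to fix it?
Bug: Row-level WHERE must come before GROUP BY in the clause order

Fix: Move the WHERE clause before GROUP BY

Corrected query:
SELECT location, AVG(reading) FROM sensors WHERE reading > 18.9 GROUP BY location

Result:
location | AVG(reading)
---------+-------------
Basement | 69.9        
Lab-A    | 88.6        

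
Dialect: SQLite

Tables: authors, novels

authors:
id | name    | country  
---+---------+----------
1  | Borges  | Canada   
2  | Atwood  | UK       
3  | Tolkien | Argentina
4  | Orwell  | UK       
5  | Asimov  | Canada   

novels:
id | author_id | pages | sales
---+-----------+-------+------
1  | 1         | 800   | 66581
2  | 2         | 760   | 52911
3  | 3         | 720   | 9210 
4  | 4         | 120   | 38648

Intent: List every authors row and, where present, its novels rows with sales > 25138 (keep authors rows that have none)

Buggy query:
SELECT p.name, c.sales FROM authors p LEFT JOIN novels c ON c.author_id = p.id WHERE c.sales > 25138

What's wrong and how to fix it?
Bug: A WHERE condition on the right-hand table after LEFT JOIN drops unmatched parents

Fix: Put 'c.sales > 25138' in the JOIN's ON clause instead of WHERE

Corrected query:
SELECT p.name, c.sales FROM authors p LEFT JOIN novels c ON c.author_id = p.id AND c.sales > 25138

Result:
name    | sales
--------+------
Borges  | 66581
Atwood  | 52911
Tolkien | NULL 
Orwell  | 38648
Asimov  | NULL 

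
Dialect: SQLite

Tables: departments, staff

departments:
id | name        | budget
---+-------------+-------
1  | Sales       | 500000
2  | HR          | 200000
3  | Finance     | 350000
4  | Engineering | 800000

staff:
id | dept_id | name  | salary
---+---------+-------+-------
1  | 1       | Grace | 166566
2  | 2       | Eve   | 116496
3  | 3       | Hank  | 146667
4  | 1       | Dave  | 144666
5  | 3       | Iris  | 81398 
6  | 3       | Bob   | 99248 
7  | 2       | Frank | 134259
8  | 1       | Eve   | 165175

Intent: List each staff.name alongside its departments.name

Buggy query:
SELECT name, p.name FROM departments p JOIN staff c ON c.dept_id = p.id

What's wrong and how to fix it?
Bug: 'name' exists in both joined tables, so the database can't tell which one is meant

Fix: Prefix ambiguous columns with the table alias

Corrected query:
SELECT c.name, p.name FROM departments p JOIN staff c ON c.dept_id = p.id

Result:
name  | name   
------+--------
Grace | Sales  
Eve   | HR     
Hank  | Finance
Dave  | Sales  
Iris  | Finance
Bob   | Finance
Frank | HR     
Eve   | Sales  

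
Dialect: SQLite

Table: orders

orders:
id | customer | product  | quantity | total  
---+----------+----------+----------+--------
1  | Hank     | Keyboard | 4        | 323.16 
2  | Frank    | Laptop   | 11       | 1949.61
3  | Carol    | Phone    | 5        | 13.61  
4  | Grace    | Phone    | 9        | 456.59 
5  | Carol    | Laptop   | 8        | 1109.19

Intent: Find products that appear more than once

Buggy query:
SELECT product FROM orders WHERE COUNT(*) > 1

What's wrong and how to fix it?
Bug: COUNT(*) is an aggregate and cannot be used in WHERE

Fix: GROUP BY product, then filter groups with HAVING COUNT(*) > 1

Corrected query:
SELECT product FROM orders GROUP BY product HAVING COUNT(*) > 1

Result:
product
-------
Laptop 
Phone  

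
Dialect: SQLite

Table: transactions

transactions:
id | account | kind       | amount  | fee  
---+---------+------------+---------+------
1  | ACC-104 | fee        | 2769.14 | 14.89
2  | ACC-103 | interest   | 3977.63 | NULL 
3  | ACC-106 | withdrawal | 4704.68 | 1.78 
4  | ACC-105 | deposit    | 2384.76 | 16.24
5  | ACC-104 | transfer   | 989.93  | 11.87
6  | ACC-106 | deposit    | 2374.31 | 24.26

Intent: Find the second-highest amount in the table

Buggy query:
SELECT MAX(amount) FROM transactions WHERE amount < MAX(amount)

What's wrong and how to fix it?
Bug: MAX(amount) on the right of the comparison is an aggregate-in-WHERE error

Fix: Put the inner MAX in a scalar subquery

Corrected query:
SELECT MAX(amount) FROM transactions WHERE amount < (SELECT MAX(amount) FROM transactions)

Result:
MAX(amount)
-----------
3977.63    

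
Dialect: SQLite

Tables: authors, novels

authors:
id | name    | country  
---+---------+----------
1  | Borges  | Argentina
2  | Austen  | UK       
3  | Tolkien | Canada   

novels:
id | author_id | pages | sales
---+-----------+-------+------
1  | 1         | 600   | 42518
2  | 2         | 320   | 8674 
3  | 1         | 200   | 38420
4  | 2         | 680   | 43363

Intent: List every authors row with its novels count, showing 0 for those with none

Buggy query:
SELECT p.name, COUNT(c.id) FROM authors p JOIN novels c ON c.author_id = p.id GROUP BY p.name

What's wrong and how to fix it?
Bug: An inner join excludes parents with zero children

Fix: Switch to LEFT JOIN to retain unmatched parent rows

Corrected query:
SELECT p.name, COUNT(c.id) FROM authors p LEFT JOIN novels c ON c.author_id = p.id GROUP BY p.name

Result:
name    | COUNT(c.id)
--------+------------
Austen  | 2          
Borges  | 2          
Tolkien | 0          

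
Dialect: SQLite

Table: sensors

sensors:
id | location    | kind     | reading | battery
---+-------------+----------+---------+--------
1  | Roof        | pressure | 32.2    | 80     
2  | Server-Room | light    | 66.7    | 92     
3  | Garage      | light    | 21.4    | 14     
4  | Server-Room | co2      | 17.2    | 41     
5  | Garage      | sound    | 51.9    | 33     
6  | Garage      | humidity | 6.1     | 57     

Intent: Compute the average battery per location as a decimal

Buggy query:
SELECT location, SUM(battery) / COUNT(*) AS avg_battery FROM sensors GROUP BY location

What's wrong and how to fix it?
Bug: Both operands are integers, so '/' performs integer division and truncates

Fix: Multiply by 1.0 (or CAST to REAL) to force floating-point division

Corrected query:
SELECT location, SUM(battery) * 1.0 / COUNT(*) AS avg_battery FROM sensors GROUP BY location

Result:
location    | avg_battery
------------+------------
Garage      | 34.666667  
Roof        | 80         
Server-Room | 66.5       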